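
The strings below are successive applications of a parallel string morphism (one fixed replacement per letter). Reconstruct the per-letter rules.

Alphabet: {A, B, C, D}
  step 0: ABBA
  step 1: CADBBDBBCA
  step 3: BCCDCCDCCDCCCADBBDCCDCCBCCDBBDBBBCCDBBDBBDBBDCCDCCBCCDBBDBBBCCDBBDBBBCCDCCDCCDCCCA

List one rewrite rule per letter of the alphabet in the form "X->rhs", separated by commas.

  step 0 ⇒ step 1: ABBA ⇒ CA·DBB·DBB·CA
    A ↦ CA
    B ↦ DBB
    C ↦ DCC  (constrained at step 1)
    D ↦ BCC  (constrained at step 1)

A->CA, B->DBB, C->DCC, D->BCC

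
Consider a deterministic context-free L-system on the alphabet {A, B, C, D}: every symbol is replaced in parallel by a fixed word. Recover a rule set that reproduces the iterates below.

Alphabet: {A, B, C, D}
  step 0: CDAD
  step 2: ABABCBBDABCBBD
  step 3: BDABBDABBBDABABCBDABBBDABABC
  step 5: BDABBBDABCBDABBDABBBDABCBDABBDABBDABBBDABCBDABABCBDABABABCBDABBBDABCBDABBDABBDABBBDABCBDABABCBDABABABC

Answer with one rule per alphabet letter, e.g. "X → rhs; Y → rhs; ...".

  step 2 ⇒ step 3: ABABCBBDABCBBD ⇒ BD·AB·BD·AB·BBD·AB·AB·C·BD·AB·BBD·AB·AB·C
    A ↦ BD
    B ↦ AB
    C ↦ BBD
    D ↦ C

A->BD, B->AB, C->BBD, D->C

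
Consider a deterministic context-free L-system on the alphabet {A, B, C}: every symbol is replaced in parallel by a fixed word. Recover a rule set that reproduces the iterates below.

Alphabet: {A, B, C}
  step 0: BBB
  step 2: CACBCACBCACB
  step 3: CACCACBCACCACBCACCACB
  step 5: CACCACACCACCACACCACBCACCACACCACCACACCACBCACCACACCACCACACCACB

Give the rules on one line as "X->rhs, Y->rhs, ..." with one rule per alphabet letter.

A->C, B->CB, C->CA

  step 2 ⇒ step 3: CACBCACBCACB ⇒ CA·C·CA·CB·CA·C·CA·CB·CA·C·CA·CB
    A ↦ C
    B ↦ CB
    C ↦ CA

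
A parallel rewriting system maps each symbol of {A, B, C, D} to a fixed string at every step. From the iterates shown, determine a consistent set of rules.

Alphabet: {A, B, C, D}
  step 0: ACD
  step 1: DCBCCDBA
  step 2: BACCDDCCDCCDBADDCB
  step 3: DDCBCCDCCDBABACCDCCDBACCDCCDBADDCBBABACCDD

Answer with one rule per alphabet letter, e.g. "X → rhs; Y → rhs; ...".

A->DCB, B->D, C->CCD, D->BA

  step 2 ⇒ step 3: BACCDDCCDCCDBADDCB ⇒ D·DCB·CCD·CCD·BA·BA·CCD·CCD·BA·CCD·CCD·BA·D·DCB·BA·BA·CCD·D
    A ↦ DCB
    B ↦ D
    C ↦ CCD
    D ↦ BA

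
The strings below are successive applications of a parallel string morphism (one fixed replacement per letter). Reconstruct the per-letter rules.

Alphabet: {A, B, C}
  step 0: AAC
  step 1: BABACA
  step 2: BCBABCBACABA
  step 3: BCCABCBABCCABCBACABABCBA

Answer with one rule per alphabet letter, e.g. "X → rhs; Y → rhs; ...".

A->BA, B->BC, C->CA

  step 2 ⇒ step 3: BCBABCBACABA ⇒ BC·CA·BC·BA·BC·CA·BC·BA·CA·BA·BC·BA
    A ↦ BA
    B ↦ BC
    C ↦ CA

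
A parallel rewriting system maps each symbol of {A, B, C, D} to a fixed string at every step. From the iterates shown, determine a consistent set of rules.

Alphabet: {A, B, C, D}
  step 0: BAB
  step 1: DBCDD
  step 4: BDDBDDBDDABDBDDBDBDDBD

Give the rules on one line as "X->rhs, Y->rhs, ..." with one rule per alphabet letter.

A->BCD, B->D, C->A, D->BD

  step 0 ⇒ step 1: BAB ⇒ D·BCD·D
    A ↦ BCD
    B ↦ D
    C ↦ A  (constrained at step 1)
    D ↦ BD  (constrained at step 1)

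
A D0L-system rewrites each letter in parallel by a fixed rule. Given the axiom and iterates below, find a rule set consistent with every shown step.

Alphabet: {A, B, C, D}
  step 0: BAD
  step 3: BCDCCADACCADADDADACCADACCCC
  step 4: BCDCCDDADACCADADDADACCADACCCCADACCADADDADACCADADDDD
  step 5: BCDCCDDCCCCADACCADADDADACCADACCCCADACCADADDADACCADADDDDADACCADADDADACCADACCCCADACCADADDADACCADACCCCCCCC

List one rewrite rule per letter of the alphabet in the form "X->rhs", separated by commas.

  step 4 ⇒ step 5: BCDCCDDADACCADADDADACCADACCCCADACCADADDADACCADADDDD ⇒ BC·D·CC·D·D·CC·CC·ADA·CC·ADA·D·D·ADA·CC·ADA·CC·CC·ADA·CC·ADA·D·D·ADA·CC·ADA·D·D·D·D·ADA·CC·ADA·D·D·ADA·CC·ADA·CC·CC·ADA·CC·ADA·D·D·ADA·CC·ADA·CC·CC·CC·CC
    A ↦ ADA
    B ↦ BC
    C ↦ D
    D ↦ CC

A->ADA, B->BC, C->D, D->CC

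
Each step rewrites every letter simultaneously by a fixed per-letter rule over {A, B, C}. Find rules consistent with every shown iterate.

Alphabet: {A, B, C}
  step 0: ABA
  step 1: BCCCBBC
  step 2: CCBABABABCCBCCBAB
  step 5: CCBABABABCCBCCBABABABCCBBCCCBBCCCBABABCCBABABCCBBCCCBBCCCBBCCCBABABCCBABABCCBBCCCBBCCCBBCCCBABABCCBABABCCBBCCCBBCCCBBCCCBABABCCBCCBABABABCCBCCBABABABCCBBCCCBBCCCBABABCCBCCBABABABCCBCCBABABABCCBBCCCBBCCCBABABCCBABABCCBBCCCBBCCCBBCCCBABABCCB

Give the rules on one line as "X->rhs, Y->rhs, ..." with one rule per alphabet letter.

A->BC, B->CCB, C->AB

  step 1 ⇒ step 2: BCCCBBC ⇒ CCB·AB·AB·AB·CCB·CCB·AB
    B ↦ CCB
    C ↦ AB
  step 0 ⇒ step 1: ABA ⇒ BC·CCB·BC
    A ↦ BC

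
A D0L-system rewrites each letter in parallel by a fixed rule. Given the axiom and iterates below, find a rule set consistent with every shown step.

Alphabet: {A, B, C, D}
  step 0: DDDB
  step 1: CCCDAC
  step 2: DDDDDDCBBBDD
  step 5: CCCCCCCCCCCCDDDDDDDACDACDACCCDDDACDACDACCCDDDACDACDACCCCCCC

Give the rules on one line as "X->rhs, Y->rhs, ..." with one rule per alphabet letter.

A->BBB, B->DAC, C->DD, D->C

  step 1 ⇒ step 2: CCCDAC ⇒ DD·DD·DD·C·BBB·DD
    A ↦ BBB
    C ↦ DD
    D ↦ C
  step 0 ⇒ step 1: DDDB ⇒ C·C·C·DAC
    B ↦ DAC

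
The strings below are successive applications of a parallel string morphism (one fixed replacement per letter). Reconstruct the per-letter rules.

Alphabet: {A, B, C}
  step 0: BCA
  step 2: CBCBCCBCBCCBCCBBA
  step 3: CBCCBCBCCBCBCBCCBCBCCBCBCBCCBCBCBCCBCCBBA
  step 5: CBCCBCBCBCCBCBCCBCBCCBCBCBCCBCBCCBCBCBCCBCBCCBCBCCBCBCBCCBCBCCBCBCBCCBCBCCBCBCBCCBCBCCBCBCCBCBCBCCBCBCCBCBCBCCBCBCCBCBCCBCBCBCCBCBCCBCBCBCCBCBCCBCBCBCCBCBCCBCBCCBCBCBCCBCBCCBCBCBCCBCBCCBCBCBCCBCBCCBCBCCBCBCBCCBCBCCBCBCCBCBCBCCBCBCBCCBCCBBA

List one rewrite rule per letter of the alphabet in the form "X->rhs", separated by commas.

  step 2 ⇒ step 3: CBCBCCBCBCCBCCBBA ⇒ CB·CCB·CB·CCB·CB·CB·CCB·CB·CCB·CB·CB·CCB·CB·CB·CCB·CCB·BA
    A ↦ BA
    B ↦ CCB
    C ↦ CB

A->BA, B->CCB, C->CB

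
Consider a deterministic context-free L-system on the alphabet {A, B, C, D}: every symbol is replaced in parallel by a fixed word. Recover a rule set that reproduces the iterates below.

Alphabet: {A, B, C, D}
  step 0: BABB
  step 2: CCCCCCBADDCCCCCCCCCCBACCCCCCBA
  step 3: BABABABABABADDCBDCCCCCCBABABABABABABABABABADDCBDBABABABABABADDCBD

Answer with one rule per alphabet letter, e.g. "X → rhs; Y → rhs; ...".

  step 2 ⇒ step 3: CCCCCCBADDCCCCCCCCCCBACCCCCCBA ⇒ BA·BA·BA·BA·BA·BA·DDC·BD·CCC·CCC·BA·BA·BA·BA·BA·BA·BA·BA·BA·BA·DDC·BD·BA·BA·BA·BA·BA·BA·DDC·BD
    A ↦ BD
    B ↦ DDC
    C ↦ BA
    D ↦ CCC

A->BD, B->DDC, C->BA, D->CCC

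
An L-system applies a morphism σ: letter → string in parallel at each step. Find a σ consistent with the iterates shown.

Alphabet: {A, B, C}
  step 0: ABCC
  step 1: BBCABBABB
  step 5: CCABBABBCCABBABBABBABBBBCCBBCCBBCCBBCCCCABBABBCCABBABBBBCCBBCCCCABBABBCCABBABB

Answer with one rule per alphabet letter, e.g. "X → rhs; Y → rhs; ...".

  step 0 ⇒ step 1: ABCC ⇒ BB·C·ABB·ABB
    A ↦ BB
    B ↦ C
    C ↦ ABB

A->BB, B->C, C->ABB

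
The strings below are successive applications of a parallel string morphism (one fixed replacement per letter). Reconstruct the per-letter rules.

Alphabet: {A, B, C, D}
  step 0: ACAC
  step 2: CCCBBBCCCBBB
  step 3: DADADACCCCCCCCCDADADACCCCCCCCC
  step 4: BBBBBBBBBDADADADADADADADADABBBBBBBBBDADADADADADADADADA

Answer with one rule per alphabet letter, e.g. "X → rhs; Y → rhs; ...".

A->B, B->CCC, C->DA, D->BB

  step 3 ⇒ step 4: DADADACCCCCCCCCDADADACCCCCCCCC ⇒ BB·B·BB·B·BB·B·DA·DA·DA·DA·DA·DA·DA·DA·DA·BB·B·BB·B·BB·B·DA·DA·DA·DA·DA·DA·DA·DA·DA
    A ↦ B
    C ↦ DA
    D ↦ BB
  step 2 ⇒ step 3: CCCBBBCCCBBB ⇒ DA·DA·DA·CCC·CCC·CCC·DA·DA·DA·CCC·CCC·CCC
    B ↦ CCC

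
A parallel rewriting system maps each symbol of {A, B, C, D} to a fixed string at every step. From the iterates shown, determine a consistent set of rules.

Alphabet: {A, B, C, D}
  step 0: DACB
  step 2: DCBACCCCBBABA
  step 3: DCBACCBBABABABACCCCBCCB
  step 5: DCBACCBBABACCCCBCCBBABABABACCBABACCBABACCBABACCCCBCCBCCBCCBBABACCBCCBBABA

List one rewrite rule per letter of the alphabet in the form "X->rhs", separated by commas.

A->B, B->CC, C->BA, D->DC

  step 2 ⇒ step 3: DCBACCCCBBABA ⇒ DC·BA·CC·B·BA·BA·BA·BA·CC·CC·B·CC·B
    A ↦ B
    B ↦ CC
    C ↦ BA
    D ↦ DC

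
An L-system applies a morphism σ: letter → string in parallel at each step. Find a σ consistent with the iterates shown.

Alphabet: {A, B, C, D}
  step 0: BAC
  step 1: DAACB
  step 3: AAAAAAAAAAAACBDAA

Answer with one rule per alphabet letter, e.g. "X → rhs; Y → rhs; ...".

  step 0 ⇒ step 1: BAC ⇒ D·AA·CB
    A ↦ AA
    B ↦ D
    C ↦ CB
    D ↦ AA  (constrained at step 1)

A->AA, B->D, C->CB, D->AA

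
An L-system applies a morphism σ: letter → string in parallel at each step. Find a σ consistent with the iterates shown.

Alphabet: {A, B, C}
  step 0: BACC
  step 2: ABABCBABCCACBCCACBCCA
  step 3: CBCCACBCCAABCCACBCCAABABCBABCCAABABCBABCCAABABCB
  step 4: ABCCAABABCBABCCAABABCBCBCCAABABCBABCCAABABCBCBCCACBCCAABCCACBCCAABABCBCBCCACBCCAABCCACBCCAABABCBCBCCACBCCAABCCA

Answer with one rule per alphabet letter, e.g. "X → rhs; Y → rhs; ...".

  step 3 ⇒ step 4: CBCCACBCCAABCCACBCCAABABCBABCCAABABCBABCCAABABCB ⇒ AB·CCA·AB·AB·CB·AB·CCA·AB·AB·CB·CB·CCA·AB·AB·CB·AB·CCA·AB·AB·CB·CB·CCA·CB·CCA·AB·CCA·CB·CCA·AB·AB·CB·CB·CCA·CB·CCA·AB·CCA·CB·CCA·AB·AB·CB·CB·CCA·CB·CCA·AB·CCA
    A ↦ CB
    B ↦ CCA
    C ↦ AB

A->CB, B->CCA, C->AB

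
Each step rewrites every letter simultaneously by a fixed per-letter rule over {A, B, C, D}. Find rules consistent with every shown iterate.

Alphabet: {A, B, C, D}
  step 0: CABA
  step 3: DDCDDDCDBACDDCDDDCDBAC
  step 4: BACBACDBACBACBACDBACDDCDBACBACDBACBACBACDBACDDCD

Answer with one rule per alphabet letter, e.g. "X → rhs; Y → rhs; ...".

A->DC, B->D, C->D, D->BAC

  step 3 ⇒ step 4: DDCDDDCDBACDDCDDDCDBAC ⇒ BAC·BAC·D·BAC·BAC·BAC·D·BAC·D·DC·D·BAC·BAC·D·BAC·BAC·BAC·D·BAC·D·DC·D
    A ↦ DC
    B ↦ D
    C ↦ D
    D ↦ BAC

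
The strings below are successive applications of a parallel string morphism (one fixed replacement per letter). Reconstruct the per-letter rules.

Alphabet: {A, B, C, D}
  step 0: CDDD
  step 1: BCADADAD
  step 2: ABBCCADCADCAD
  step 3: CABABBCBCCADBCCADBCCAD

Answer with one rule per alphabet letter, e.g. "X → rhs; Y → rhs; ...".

  step 2 ⇒ step 3: ABBCCADCADCAD ⇒ C·AB·AB·BC·BC·C·AD·BC·C·AD·BC·C·AD
    A ↦ C
    B ↦ AB
    C ↦ BC
    D ↦ AD

A->C, B->AB, C->BC, D->AD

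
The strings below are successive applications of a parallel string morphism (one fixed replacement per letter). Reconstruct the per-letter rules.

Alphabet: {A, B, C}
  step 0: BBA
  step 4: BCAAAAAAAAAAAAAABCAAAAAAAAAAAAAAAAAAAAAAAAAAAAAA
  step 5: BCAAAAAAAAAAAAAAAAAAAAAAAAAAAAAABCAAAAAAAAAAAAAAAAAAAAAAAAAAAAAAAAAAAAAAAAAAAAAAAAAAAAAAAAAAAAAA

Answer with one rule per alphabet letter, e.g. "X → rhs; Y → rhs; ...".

A->AA, B->BC, C->AA

  step 4 ⇒ step 5: BCAAAAAAAAAAAAAABCAAAAAAAAAAAAAAAAAAAAAAAAAAAAAA ⇒ BC·AA·AA·AA·AA·AA·AA·AA·AA·AA·AA·AA·AA·AA·AA·AA·BC·AA·AA·AA·AA·AA·AA·AA·AA·AA·AA·AA·AA·AA·AA·AA·AA·AA·AA·AA·AA·AA·AA·AA·AA·AA·AA·AA·AA·AA·AA·AA
    A ↦ AA
    B ↦ BC
    C ↦ AA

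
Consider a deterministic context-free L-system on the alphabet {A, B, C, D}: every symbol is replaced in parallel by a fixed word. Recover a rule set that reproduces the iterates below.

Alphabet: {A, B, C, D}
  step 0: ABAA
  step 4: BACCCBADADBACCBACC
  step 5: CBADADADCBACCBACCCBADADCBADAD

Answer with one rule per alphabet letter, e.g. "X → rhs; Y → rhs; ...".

A->B, B->C, C->AD, D->ACC

  step 4 ⇒ step 5: BACCCBADADBACCBACC ⇒ C·B·AD·AD·AD·C·B·ACC·B·ACC·C·B·AD·AD·C·B·AD·AD
    A ↦ B
    B ↦ C
    C ↦ AD
    D ↦ ACC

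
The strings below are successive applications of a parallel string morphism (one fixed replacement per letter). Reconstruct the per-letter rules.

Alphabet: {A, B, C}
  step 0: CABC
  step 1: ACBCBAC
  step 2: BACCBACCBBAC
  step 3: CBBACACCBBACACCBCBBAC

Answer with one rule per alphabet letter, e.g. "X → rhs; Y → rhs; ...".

  step 2 ⇒ step 3: BACCBACCBBAC ⇒ CB·B·AC·AC·CB·B·AC·AC·CB·CB·B·AC
    A ↦ B
    B ↦ CB
    C ↦ AC

A->B, B->CB, C->AC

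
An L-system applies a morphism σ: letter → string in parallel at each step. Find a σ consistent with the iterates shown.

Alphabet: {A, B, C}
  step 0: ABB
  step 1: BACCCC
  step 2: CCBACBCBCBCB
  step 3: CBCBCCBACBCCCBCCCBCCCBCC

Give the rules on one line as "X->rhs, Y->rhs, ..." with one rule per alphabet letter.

  step 2 ⇒ step 3: CCBACBCBCBCB ⇒ CB·CB·CC·BA·CB·CC·CB·CC·CB·CC·CB·CC
    A ↦ BA
    B ↦ CC
    C ↦ CB

A->BA, B->CC, C->CB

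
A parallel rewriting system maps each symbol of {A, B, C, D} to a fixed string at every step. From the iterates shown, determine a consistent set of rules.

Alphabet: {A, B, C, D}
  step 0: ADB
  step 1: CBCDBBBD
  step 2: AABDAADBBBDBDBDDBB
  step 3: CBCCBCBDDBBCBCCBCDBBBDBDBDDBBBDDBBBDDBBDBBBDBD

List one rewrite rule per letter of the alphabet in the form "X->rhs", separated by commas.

  step 2 ⇒ step 3: AABDAADBBBDBDBDDBB ⇒ CBC·CBC·BD·DBB·CBC·CBC·DBB·BD·BD·BD·DBB·BD·DBB·BD·DBB·DBB·BD·BD
    A ↦ CBC
    B ↦ BD
    D ↦ DBB
  step 1 ⇒ step 2: CBCDBBBD ⇒ AA·BD·AA·DBB·BD·BD·BD·DBB
    C ↦ AA

A->CBC, B->BD, C->AA, D->DBB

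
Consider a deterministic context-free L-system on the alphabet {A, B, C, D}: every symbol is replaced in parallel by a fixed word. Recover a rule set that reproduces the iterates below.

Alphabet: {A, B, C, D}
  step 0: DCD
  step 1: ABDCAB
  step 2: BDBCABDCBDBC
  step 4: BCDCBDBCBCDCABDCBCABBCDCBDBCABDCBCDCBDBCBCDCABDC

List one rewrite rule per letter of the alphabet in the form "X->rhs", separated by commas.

  step 1 ⇒ step 2: ABDCAB ⇒ BD·BC·AB·DC·BD·BC
    A ↦ BD
    B ↦ BC
    C ↦ DC
    D ↦ AB

A->BD, B->BC, C->DC, D->AB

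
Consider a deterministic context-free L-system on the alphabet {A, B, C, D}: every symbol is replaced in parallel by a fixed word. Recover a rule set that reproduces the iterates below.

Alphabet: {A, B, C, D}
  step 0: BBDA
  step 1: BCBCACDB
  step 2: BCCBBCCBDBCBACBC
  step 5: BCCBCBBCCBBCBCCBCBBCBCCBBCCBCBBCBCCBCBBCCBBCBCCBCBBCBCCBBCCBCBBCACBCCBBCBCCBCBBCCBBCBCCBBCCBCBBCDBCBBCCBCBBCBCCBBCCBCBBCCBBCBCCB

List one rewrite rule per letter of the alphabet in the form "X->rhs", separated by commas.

  step 1 ⇒ step 2: BCBCACDB ⇒ BC·CB·BC·CB·DB·CB·AC·BC
    A ↦ DB
    B ↦ BC
    C ↦ CB
    D ↦ AC

A->DB, B->BC, C->CB, D->AC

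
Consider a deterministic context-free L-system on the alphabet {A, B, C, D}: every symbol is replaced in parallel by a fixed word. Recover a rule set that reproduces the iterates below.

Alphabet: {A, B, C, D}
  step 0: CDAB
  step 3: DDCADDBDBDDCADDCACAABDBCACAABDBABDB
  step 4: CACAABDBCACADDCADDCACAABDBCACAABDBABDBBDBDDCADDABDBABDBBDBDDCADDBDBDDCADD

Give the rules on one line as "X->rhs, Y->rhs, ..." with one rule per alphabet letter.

A->BDB, B->DD, C->A, D->CA

  step 3 ⇒ step 4: DDCADDBDBDDCADDCACAABDBCACAABDBABDB ⇒ CA·CA·A·BDB·CA·CA·DD·CA·DD·CA·CA·A·BDB·CA·CA·A·BDB·A·BDB·BDB·DD·CA·DD·A·BDB·A·BDB·BDB·DD·CA·DD·BDB·DD·CA·DD
    A ↦ BDB
    B ↦ DD
    C ↦ A
    D ↦ CA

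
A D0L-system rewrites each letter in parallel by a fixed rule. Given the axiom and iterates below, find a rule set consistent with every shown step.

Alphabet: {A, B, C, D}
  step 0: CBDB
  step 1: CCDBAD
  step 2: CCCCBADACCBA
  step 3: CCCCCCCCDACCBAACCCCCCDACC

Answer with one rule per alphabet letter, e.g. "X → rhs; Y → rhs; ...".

  step 2 ⇒ step 3: CCCCBADACCBA ⇒ CC·CC·CC·CC·D·ACC·BA·ACC·CC·CC·D·ACC
    A ↦ ACC
    B ↦ D
    C ↦ CC
    D ↦ BA

A->ACC, B->D, C->CC, D->BA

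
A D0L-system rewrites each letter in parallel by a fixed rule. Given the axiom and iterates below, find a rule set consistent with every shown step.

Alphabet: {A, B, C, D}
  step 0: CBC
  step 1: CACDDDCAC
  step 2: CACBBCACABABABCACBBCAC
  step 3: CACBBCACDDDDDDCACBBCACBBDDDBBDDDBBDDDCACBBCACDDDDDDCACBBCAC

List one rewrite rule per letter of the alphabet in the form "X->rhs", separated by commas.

  step 2 ⇒ step 3: CACBBCACABABABCACBBCAC ⇒ CAC·BB·CAC·DDD·DDD·CAC·BB·CAC·BB·DDD·BB·DDD·BB·DDD·CAC·BB·CAC·DDD·DDD·CAC·BB·CAC
    A ↦ BB
    B ↦ DDD
    C ↦ CAC
  step 1 ⇒ step 2: CACDDDCAC ⇒ CAC·BB·CAC·AB·AB·AB·CAC·BB·CAC
    D ↦ AB

A->BB, B->DDD, C->CAC, D->AB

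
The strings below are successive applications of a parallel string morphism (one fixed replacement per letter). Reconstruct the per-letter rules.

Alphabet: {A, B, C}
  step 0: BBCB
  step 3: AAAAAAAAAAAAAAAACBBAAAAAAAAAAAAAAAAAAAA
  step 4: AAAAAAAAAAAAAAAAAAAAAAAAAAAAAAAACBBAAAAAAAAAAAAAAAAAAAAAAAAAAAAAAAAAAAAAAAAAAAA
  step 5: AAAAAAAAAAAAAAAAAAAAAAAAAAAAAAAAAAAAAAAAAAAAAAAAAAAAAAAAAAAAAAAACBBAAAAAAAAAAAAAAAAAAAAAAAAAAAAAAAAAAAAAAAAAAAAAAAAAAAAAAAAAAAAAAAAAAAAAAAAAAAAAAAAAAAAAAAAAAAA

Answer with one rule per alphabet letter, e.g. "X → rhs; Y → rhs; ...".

  step 4 ⇒ step 5: AAAAAAAAAAAAAAAAAAAAAAAAAAAAAAAACBBAAAAAAAAAAAAAAAAAAAAAAAAAAAAAAAAAAAAAAAAAAAA ⇒ AA·AA·AA·AA·AA·AA·AA·AA·AA·AA·AA·AA·AA·AA·AA·AA·AA·AA·AA·AA·AA·AA·AA·AA·AA·AA·AA·AA·AA·AA·AA·AA·CBB·AA·AA·AA·AA·AA·AA·AA·AA·AA·AA·AA·AA·AA·AA·AA·AA·AA·AA·AA·AA·AA·AA·AA·AA·AA·AA·AA·AA·AA·AA·AA·AA·AA·AA·AA·AA·AA·AA·AA·AA·AA·AA·AA·AA·AA·AA
    A ↦ AA
    B ↦ AA
    C ↦ CBB

A->AA, B->AA, C->CBB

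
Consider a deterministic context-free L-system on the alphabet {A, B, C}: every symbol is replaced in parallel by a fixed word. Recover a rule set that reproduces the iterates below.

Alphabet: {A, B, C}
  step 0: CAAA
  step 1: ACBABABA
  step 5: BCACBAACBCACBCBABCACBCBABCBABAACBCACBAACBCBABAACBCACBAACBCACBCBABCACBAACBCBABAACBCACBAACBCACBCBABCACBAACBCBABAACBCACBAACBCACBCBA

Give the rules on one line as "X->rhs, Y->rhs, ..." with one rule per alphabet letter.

A->BA, B->BC, C->AC

  step 0 ⇒ step 1: CAAA ⇒ AC·BA·BA·BA
    A ↦ BA
    C ↦ AC
    B ↦ BC  (constrained at step 1)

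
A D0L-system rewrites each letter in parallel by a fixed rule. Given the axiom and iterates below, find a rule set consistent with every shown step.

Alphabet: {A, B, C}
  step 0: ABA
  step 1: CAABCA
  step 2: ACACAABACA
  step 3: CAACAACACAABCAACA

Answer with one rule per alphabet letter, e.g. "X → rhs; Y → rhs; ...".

A->CA, B->AB, C->A

  step 2 ⇒ step 3: ACACAABACA ⇒ CA·A·CA·A·CA·CA·AB·CA·A·CA
    A ↦ CA
    B ↦ AB
    C ↦ A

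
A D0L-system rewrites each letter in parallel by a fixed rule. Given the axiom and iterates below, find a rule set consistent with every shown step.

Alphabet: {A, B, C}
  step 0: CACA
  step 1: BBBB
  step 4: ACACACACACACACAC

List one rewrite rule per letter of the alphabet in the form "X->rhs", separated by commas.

  step 0 ⇒ step 1: CACA ⇒ B·B·B·B
    A ↦ B
    C ↦ B
    B ↦ AC  (constrained at step 1)

A->B, B->AC, C->B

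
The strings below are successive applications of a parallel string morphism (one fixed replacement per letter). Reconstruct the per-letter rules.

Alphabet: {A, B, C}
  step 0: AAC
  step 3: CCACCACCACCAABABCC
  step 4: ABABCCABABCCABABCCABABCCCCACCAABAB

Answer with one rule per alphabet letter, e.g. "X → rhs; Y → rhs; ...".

  step 3 ⇒ step 4: CCACCACCACCAABABCC ⇒ AB·AB·CC·AB·AB·CC·AB·AB·CC·AB·AB·CC·CC·A·CC·A·AB·AB
    A ↦ CC
    B ↦ A
    C ↦ AB

A->CC, B->A, C->AB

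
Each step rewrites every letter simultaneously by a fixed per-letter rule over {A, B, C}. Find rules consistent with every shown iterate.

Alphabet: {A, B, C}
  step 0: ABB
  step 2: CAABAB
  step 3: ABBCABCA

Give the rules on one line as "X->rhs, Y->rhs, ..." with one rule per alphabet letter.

  step 2 ⇒ step 3: CAABAB ⇒ A·B·B·CA·B·CA
    A ↦ B
    B ↦ CA
    C ↦ A

A->B, B->CA, C->A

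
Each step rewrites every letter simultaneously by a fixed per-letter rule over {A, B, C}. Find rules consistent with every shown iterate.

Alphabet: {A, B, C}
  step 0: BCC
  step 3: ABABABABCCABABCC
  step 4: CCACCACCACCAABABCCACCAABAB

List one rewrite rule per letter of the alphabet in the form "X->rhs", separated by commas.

  step 3 ⇒ step 4: ABABABABCCABABCC ⇒ CC·A·CC·A·CC·A·CC·A·AB·AB·CC·A·CC·A·AB·AB
    A ↦ CC
    B ↦ A
    C ↦ AB

A->CC, B->A, C->AB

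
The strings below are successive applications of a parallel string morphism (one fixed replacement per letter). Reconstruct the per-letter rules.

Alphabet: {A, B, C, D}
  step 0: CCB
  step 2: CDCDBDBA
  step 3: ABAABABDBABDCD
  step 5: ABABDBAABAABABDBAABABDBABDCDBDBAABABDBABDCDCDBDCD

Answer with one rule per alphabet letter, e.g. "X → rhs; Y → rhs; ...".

A->CD, B->BD, C->A, D->BA

  step 2 ⇒ step 3: CDCDBDBA ⇒ A·BA·A·BA·BD·BA·BD·CD
    A ↦ CD
    B ↦ BD
    C ↦ A
    D ↦ BA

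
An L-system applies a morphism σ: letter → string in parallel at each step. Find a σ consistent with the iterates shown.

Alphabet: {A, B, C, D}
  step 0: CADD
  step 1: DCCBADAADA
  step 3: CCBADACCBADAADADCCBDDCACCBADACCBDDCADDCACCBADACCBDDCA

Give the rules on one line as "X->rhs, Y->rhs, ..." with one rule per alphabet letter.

  step 0 ⇒ step 1: CADD ⇒ D·CCB·ADA·ADA
    A ↦ CCB
    C ↦ D
    D ↦ ADA
    B ↦ CA  (constrained at step 1)

A->CCB, B->CA, C->D, D->ADA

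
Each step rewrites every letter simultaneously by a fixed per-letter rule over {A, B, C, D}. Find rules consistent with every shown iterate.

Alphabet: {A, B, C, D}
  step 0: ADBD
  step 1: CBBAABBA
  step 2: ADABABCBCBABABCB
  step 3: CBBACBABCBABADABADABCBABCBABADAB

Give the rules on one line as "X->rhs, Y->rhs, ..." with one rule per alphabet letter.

  step 2 ⇒ step 3: ADABABCBCBABABCB ⇒ CB·BA·CB·AB·CB·AB·AD·AB·AD·AB·CB·AB·CB·AB·AD·AB
    A ↦ CB
    B ↦ AB
    C ↦ AD
    D ↦ BA

A->CB, B->AB, C->AD, D->BA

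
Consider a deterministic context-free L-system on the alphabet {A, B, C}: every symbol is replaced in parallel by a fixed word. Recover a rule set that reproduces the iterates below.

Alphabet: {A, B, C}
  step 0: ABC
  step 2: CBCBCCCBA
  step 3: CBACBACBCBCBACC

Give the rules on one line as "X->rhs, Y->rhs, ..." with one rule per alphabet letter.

  step 2 ⇒ step 3: CBCBCCCBA ⇒ CB·A·CB·A·CB·CB·CB·A·CC
    A ↦ CC
    B ↦ A
    C ↦ CB

A->CC, B->A, C->CB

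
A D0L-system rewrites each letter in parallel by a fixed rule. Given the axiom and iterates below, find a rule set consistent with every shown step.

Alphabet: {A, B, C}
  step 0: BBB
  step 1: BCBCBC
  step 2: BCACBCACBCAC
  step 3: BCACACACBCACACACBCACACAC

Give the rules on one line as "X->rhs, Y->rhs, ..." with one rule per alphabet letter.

  step 2 ⇒ step 3: BCACBCACBCAC ⇒ BC·AC·AC·AC·BC·AC·AC·AC·BC·AC·AC·AC
    A ↦ AC
    B ↦ BC
    C ↦ AC

A->AC, B->BC, C->AC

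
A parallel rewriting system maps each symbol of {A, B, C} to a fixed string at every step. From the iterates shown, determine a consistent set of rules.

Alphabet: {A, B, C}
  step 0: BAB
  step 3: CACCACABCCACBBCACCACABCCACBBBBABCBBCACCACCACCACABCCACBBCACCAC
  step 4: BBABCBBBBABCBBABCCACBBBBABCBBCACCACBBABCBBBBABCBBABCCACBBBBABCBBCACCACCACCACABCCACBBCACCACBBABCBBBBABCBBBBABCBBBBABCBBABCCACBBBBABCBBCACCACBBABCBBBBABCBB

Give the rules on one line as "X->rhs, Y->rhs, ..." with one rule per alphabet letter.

A->ABC, B->CAC, C->BB

  step 3 ⇒ step 4: CACCACABCCACBBCACCACABCCACBBBBABCBBCACCACCACCACABCCACBBCACCAC ⇒ BB·ABC·BB·BB·ABC·BB·ABC·CAC·BB·BB·ABC·BB·CAC·CAC·BB·ABC·BB·BB·ABC·BB·ABC·CAC·BB·BB·ABC·BB·CAC·CAC·CAC·CAC·ABC·CAC·BB·CAC·CAC·BB·ABC·BB·BB·ABC·BB·BB·ABC·BB·BB·ABC·BB·ABC·CAC·BB·BB·ABC·BB·CAC·CAC·BB·ABC·BB·BB·ABC·BB
    A ↦ ABC
    B ↦ CAC
    C ↦ BB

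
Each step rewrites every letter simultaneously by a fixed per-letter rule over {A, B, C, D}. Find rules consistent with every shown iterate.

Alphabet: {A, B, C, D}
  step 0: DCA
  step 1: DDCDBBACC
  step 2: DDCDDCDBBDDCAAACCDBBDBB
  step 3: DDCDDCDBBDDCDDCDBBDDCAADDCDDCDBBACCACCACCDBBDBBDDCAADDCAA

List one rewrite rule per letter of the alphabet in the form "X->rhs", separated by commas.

A->ACC, B->A, C->DBB, D->DDC

  step 2 ⇒ step 3: DDCDDCDBBDDCAAACCDBBDBB ⇒ DDC·DDC·DBB·DDC·DDC·DBB·DDC·A·A·DDC·DDC·DBB·ACC·ACC·ACC·DBB·DBB·DDC·A·A·DDC·A·A
    A ↦ ACC
    B ↦ A
    C ↦ DBB
    D ↦ DDC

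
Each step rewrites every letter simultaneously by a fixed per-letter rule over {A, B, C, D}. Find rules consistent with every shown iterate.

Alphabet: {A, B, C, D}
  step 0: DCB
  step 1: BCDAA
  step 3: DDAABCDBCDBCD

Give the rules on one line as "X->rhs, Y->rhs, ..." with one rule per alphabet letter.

A->D, B->A, C->A, D->BCD

  step 0 ⇒ step 1: DCB ⇒ BCD·A·A
    B ↦ A
    C ↦ A
    D ↦ BCD
    A ↦ D  (constrained at step 1)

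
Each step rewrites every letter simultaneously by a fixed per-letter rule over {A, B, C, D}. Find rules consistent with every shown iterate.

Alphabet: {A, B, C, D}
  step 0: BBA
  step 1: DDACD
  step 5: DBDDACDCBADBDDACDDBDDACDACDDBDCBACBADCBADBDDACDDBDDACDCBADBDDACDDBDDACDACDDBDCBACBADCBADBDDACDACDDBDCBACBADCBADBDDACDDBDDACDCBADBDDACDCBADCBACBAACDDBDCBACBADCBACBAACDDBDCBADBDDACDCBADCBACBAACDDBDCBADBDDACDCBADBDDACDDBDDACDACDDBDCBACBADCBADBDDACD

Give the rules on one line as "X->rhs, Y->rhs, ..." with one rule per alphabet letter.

A->ACD, B->D, C->DBD, D->CBA

  step 0 ⇒ step 1: BBA ⇒ D·D·ACD
    A ↦ ACD
    B ↦ D
    C ↦ DBD  (constrained at step 1)
    D ↦ CBA  (constrained at step 1)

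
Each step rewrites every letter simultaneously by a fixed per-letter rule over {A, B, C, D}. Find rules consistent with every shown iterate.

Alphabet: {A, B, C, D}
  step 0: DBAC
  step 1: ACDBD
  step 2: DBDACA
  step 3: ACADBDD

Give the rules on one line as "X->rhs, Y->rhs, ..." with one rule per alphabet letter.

A->D, B->C, C->BD, D->A

  step 2 ⇒ step 3: DBDACA ⇒ A·C·A·D·BD·D
    A ↦ D
    B ↦ C
    C ↦ BD
    D ↦ A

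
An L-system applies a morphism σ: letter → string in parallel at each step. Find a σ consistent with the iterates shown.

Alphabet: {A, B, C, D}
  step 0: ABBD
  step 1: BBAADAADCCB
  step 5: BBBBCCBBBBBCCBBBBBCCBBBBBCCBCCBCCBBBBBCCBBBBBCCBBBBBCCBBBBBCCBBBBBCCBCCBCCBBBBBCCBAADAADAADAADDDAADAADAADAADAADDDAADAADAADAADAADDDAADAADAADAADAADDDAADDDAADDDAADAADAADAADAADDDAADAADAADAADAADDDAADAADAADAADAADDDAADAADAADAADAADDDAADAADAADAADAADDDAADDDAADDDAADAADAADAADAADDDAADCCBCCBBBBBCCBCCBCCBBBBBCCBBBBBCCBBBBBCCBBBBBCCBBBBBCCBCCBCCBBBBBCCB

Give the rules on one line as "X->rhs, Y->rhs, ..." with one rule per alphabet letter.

  step 0 ⇒ step 1: ABBD ⇒ BB·AAD·AAD·CCB
    A ↦ BB
    B ↦ AAD
    D ↦ CCB
    C ↦ D  (constrained at step 1)

A->BB, B->AAD, C->D, D->CCB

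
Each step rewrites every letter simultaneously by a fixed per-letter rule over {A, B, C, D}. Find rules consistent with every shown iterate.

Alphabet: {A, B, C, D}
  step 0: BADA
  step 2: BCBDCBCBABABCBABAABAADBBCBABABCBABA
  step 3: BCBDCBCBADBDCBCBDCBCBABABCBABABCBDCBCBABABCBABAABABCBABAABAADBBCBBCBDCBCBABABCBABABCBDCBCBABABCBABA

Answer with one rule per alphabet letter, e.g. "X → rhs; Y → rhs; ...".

  step 2 ⇒ step 3: BCBDCBCBABABCBABAABAADBBCBABABCBABA ⇒ BCB·DC·BCB·ADB·DC·BCB·DC·BCB·ABA·BCB·ABA·BCB·DC·BCB·ABA·BCB·ABA·ABA·BCB·ABA·ABA·ADB·BCB·BCB·DC·BCB·ABA·BCB·ABA·BCB·DC·BCB·ABA·BCB·ABA
    A ↦ ABA
    B ↦ BCB
    C ↦ DC
    D ↦ ADB

A->ABA, B->BCB, C->DC, D->ADB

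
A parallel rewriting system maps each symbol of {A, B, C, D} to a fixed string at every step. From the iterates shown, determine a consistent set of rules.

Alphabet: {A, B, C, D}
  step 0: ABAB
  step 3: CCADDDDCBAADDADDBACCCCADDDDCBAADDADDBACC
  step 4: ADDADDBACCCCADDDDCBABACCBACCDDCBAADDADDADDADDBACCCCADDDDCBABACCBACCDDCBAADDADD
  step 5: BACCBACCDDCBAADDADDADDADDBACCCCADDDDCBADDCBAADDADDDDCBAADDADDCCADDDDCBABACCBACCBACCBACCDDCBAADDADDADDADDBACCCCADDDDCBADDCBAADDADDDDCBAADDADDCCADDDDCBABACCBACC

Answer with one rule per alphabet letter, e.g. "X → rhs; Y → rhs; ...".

A->BA, B->DDC, C->ADD, D->C

  step 4 ⇒ step 5: ADDADDBACCCCADDDDCBABACCBACCDDCBAADDADDADDADDBACCCCADDDDCBABACCBACCDDCBAADDADD ⇒ BA·C·C·BA·C·C·DDC·BA·ADD·ADD·ADD·ADD·BA·C·C·C·C·ADD·DDC·BA·DDC·BA·ADD·ADD·DDC·BA·ADD·ADD·C·C·ADD·DDC·BA·BA·C·C·BA·C·C·BA·C·C·BA·C·C·DDC·BA·ADD·ADD·ADD·ADD·BA·C·C·C·C·ADD·DDC·BA·DDC·BA·ADD·ADD·DDC·BA·ADD·ADD·C·C·ADD·DDC·BA·BA·C·C·BA·C·C
    A ↦ BA
    B ↦ DDC
    C ↦ ADD
    D ↦ C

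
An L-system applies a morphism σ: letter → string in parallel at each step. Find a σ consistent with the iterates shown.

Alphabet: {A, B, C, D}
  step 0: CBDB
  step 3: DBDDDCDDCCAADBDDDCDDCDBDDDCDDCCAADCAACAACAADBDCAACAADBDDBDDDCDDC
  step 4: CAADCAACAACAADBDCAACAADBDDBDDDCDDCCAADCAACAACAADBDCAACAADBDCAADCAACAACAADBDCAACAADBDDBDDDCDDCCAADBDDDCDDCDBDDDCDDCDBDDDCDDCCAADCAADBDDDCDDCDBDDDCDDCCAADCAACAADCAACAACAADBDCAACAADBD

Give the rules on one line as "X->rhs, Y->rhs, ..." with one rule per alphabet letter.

A->DDC, B->D, C->DBD, D->CAA

  step 3 ⇒ step 4: DBDDDCDDCCAADBDDDCDDCDBDDDCDDCCAADCAACAACAADBDCAACAADBDDBDDDCDDC ⇒ CAA·D·CAA·CAA·CAA·DBD·CAA·CAA·DBD·DBD·DDC·DDC·CAA·D·CAA·CAA·CAA·DBD·CAA·CAA·DBD·CAA·D·CAA·CAA·CAA·DBD·CAA·CAA·DBD·DBD·DDC·DDC·CAA·DBD·DDC·DDC·DBD·DDC·DDC·DBD·DDC·DDC·CAA·D·CAA·DBD·DDC·DDC·DBD·DDC·DDC·CAA·D·CAA·CAA·D·CAA·CAA·CAA·DBD·CAA·CAA·DBD
    A ↦ DDC
    B ↦ D
    C ↦ DBD
    D ↦ CAA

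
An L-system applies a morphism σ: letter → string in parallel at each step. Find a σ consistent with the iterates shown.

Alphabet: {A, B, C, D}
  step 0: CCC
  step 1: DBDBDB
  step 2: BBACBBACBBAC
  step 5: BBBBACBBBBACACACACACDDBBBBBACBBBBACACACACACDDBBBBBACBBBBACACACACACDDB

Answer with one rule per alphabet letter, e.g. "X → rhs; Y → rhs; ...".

  step 1 ⇒ step 2: DBDBDB ⇒ BB·AC·BB·AC·BB·AC
    B ↦ AC
    D ↦ BB
    A ↦ D  (constrained at step 2)
  step 0 ⇒ step 1: CCC ⇒ DB·DB·DB
    C ↦ DB

A->D, B->AC, C->DB, D->BB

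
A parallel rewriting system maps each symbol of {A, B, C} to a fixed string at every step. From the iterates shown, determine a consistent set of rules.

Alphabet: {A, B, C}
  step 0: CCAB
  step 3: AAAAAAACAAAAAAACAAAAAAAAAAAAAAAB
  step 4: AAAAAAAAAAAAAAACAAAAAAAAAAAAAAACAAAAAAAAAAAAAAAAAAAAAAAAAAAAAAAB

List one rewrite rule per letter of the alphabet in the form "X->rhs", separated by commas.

  step 3 ⇒ step 4: AAAAAAACAAAAAAACAAAAAAAAAAAAAAAB ⇒ AA·AA·AA·AA·AA·AA·AA·AC·AA·AA·AA·AA·AA·AA·AA·AC·AA·AA·AA·AA·AA·AA·AA·AA·AA·AA·AA·AA·AA·AA·AA·AB
    A ↦ AA
    B ↦ AB
    C ↦ AC

A->AA, B->AB, C->AC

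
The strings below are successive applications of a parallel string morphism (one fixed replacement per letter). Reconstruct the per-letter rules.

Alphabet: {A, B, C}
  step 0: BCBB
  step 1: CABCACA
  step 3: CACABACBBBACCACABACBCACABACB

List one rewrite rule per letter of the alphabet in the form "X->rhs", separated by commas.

A->BAC, B->CA, C->B

  step 0 ⇒ step 1: BCBB ⇒ CA·B·CA·CA
    B ↦ CA
    C ↦ B
    A ↦ BAC  (constrained at step 1)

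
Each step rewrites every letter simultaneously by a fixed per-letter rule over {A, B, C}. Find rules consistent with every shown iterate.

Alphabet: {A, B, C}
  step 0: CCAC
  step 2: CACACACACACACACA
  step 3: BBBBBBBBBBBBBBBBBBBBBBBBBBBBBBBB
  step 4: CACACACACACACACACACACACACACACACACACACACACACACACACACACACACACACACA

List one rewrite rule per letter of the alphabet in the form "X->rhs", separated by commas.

A->BB, B->CA, C->BB

  step 3 ⇒ step 4: BBBBBBBBBBBBBBBBBBBBBBBBBBBBBBBB ⇒ CA·CA·CA·CA·CA·CA·CA·CA·CA·CA·CA·CA·CA·CA·CA·CA·CA·CA·CA·CA·CA·CA·CA·CA·CA·CA·CA·CA·CA·CA·CA·CA
    B ↦ CA
  step 2 ⇒ step 3: CACACACACACACACA ⇒ BB·BB·BB·BB·BB·BB·BB·BB·BB·BB·BB·BB·BB·BB·BB·BB
    A ↦ BB
  step 2 ⇒ step 3: CACACACACACACACA ⇒ BB·BB·BB·BB·BB·BB·BB·BB·BB·BB·BB·BB·BB·BB·BB·BB
    C ↦ BB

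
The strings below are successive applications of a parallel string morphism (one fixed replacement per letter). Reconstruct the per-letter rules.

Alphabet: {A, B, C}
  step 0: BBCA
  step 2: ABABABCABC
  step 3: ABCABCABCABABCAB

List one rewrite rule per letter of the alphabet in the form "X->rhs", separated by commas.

A->AB, B->C, C->AB

  step 2 ⇒ step 3: ABABABCABC ⇒ AB·C·AB·C·AB·C·AB·AB·C·AB
    A ↦ AB
    B ↦ C
    C ↦ AB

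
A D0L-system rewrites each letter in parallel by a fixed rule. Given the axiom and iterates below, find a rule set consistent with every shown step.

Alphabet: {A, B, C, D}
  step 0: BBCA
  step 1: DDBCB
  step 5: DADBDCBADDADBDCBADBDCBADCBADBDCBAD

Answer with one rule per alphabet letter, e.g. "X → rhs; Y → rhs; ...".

A->CB, B->D, C->B, D->AD

  step 0 ⇒ step 1: BBCA ⇒ D·D·B·CB
    A ↦ CB
    B ↦ D
    C ↦ B
    D ↦ AD  (constrained at step 1)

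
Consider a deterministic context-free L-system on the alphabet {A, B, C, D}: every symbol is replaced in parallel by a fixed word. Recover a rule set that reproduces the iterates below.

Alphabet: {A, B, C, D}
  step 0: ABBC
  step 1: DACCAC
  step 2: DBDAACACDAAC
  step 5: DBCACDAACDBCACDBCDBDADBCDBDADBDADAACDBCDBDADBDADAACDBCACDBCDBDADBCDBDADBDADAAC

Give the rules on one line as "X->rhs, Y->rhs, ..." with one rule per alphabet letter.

  step 1 ⇒ step 2: DACCAC ⇒ DB·DA·AC·AC·DA·AC
    A ↦ DA
    C ↦ AC
    D ↦ DB
  step 0 ⇒ step 1: ABBC ⇒ DA·C·C·AC
    B ↦ C

A->DA, B->C, C->AC, D->DB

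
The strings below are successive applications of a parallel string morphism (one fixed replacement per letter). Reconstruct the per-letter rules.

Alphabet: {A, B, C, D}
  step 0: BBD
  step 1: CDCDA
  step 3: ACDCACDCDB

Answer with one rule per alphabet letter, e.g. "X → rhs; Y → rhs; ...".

  step 0 ⇒ step 1: BBD ⇒ CD·CD·A
    B ↦ CD
    D ↦ A
    A ↦ C  (constrained at step 1)
    C ↦ DB  (constrained at step 1)

A->C, B->CD, C->DB, D->A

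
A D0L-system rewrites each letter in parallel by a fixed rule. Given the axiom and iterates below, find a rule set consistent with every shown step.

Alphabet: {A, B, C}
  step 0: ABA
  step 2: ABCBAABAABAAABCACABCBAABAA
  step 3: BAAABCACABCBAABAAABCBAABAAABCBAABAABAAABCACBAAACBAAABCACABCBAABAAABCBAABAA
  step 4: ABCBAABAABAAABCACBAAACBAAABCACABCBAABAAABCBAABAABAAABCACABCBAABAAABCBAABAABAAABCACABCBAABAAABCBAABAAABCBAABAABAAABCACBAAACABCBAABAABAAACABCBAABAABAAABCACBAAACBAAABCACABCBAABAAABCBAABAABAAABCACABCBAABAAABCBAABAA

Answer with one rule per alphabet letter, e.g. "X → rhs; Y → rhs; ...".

  step 3 ⇒ step 4: BAAABCACABCBAABAAABCBAABAAABCBAABAABAAABCACBAAACBAAABCACABCBAABAAABCBAABAA ⇒ ABC·BAA·BAA·BAA·ABC·AC·BAA·AC·BAA·ABC·AC·ABC·BAA·BAA·ABC·BAA·BAA·BAA·ABC·AC·ABC·BAA·BAA·ABC·BAA·BAA·BAA·ABC·AC·ABC·BAA·BAA·ABC·BAA·BAA·ABC·BAA·BAA·BAA·ABC·AC·BAA·AC·ABC·BAA·BAA·BAA·AC·ABC·BAA·BAA·BAA·ABC·AC·BAA·AC·BAA·ABC·AC·ABC·BAA·BAA·ABC·BAA·BAA·BAA·ABC·AC·ABC·BAA·BAA·ABC·BAA·BAA
    A ↦ BAA
    B ↦ ABC
    C ↦ AC

A->BAA, B->ABC, C->AC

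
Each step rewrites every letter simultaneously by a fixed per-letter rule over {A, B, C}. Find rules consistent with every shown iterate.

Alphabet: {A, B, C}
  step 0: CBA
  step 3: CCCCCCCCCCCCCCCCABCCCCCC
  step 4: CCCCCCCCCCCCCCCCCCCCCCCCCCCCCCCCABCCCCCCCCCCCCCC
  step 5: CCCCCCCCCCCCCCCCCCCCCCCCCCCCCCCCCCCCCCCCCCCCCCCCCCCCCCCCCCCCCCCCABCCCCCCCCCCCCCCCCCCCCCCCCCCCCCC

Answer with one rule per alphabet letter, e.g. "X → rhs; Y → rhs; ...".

  step 4 ⇒ step 5: CCCCCCCCCCCCCCCCCCCCCCCCCCCCCCCCABCCCCCCCCCCCCCC ⇒ CC·CC·CC·CC·CC·CC·CC·CC·CC·CC·CC·CC·CC·CC·CC·CC·CC·CC·CC·CC·CC·CC·CC·CC·CC·CC·CC·CC·CC·CC·CC·CC·AB·CC·CC·CC·CC·CC·CC·CC·CC·CC·CC·CC·CC·CC·CC·CC
    A ↦ AB
    B ↦ CC
    C ↦ CC

A->AB, B->CC, C->CC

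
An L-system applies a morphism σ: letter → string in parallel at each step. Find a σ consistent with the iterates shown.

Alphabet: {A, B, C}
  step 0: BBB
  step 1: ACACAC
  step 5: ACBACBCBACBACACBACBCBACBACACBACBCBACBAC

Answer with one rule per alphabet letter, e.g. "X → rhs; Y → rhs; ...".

  step 0 ⇒ step 1: BBB ⇒ AC·AC·AC
    B ↦ AC
    A ↦ BC  (constrained at step 1)
    C ↦ B  (constrained at step 1)

A->BC, B->AC, C->B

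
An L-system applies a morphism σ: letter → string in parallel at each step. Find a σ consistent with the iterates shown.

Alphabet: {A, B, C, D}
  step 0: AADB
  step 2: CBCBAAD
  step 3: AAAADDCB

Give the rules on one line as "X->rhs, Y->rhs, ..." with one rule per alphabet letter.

A->D, B->A, C->A, D->CB

  step 2 ⇒ step 3: CBCBAAD ⇒ A·A·A·A·D·D·CB
    A ↦ D
    B ↦ A
    C ↦ A
    D ↦ CB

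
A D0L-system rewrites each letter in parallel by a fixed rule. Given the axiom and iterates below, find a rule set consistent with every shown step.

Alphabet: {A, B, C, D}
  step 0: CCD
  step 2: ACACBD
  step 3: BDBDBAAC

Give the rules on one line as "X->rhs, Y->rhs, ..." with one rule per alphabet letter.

  step 2 ⇒ step 3: ACACBD ⇒ B·D·B·D·BA·AC
    A ↦ B
    B ↦ BA
    C ↦ D
    D ↦ AC

A->B, B->BA, C->D, D->AC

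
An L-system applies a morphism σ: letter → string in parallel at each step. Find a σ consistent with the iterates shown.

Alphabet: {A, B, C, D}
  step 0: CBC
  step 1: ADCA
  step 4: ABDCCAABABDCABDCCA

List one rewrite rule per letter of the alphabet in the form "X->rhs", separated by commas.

  step 0 ⇒ step 1: CBC ⇒ A·DC·A
    B ↦ DC
    C ↦ A
    A ↦ AB  (constrained at step 1)
    D ↦ C  (constrained at step 1)

A->AB, B->DC, C->A, D->C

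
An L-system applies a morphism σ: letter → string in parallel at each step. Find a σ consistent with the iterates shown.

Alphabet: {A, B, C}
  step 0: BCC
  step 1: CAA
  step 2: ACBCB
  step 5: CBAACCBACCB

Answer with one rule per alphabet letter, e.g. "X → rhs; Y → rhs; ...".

A->CB, B->C, C->A

  step 1 ⇒ step 2: CAA ⇒ A·CB·CB
    A ↦ CB
    C ↦ A
  step 0 ⇒ step 1: BCC ⇒ C·A·A
    B ↦ C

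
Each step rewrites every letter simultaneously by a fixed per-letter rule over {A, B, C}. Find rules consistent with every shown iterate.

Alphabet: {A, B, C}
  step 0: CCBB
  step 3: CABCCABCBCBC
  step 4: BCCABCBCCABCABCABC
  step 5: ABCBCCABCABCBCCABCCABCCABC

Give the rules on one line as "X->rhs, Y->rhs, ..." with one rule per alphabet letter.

A->C, B->A, C->BC

  step 4 ⇒ step 5: BCCABCBCCABCABCABC ⇒ A·BC·BC·C·A·BC·A·BC·BC·C·A·BC·C·A·BC·C·A·BC
    A ↦ C
    B ↦ A
    C ↦ BC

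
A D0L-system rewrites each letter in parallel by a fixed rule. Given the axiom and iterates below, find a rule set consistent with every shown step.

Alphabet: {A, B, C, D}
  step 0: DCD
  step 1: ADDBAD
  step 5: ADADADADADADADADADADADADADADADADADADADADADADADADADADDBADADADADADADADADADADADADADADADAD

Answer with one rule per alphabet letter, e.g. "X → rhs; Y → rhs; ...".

  step 0 ⇒ step 1: DCD ⇒ AD·DB·AD
    C ↦ DB
    D ↦ AD
    A ↦ AD  (constrained at step 1)
    B ↦ C  (constrained at step 1)

A->AD, B->C, C->DB, D->AD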